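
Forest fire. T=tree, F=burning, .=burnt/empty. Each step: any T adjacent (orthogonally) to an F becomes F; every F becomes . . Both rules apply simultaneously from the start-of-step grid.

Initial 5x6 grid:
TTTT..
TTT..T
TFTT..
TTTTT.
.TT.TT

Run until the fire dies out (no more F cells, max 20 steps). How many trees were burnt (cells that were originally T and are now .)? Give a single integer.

Step 1: +4 fires, +1 burnt (F count now 4)
Step 2: +7 fires, +4 burnt (F count now 7)
Step 3: +4 fires, +7 burnt (F count now 4)
Step 4: +2 fires, +4 burnt (F count now 2)
Step 5: +1 fires, +2 burnt (F count now 1)
Step 6: +1 fires, +1 burnt (F count now 1)
Step 7: +0 fires, +1 burnt (F count now 0)
Fire out after step 7
Initially T: 20, now '.': 29
Total burnt (originally-T cells now '.'): 19

Answer: 19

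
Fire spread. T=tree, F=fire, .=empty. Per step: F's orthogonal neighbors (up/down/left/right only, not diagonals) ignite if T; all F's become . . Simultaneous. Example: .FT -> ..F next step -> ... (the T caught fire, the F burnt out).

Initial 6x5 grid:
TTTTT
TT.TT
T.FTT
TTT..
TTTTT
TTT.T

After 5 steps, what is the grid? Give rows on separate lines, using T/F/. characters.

Step 1: 2 trees catch fire, 1 burn out
  TTTTT
  TT.TT
  T..FT
  TTF..
  TTTTT
  TTT.T
Step 2: 4 trees catch fire, 2 burn out
  TTTTT
  TT.FT
  T...F
  TF...
  TTFTT
  TTT.T
Step 3: 6 trees catch fire, 4 burn out
  TTTFT
  TT..F
  T....
  F....
  TF.FT
  TTF.T
Step 4: 6 trees catch fire, 6 burn out
  TTF.F
  TT...
  F....
  .....
  F...F
  TF..T
Step 5: 4 trees catch fire, 6 burn out
  TF...
  FT...
  .....
  .....
  .....
  F...F

TF...
FT...
.....
.....
.....
F...F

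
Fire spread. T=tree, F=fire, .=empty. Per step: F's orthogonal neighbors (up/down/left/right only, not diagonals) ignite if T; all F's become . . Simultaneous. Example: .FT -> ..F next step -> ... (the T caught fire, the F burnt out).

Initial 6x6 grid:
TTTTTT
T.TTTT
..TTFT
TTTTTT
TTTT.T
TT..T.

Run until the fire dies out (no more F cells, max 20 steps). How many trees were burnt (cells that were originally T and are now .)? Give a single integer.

Answer: 27

Derivation:
Step 1: +4 fires, +1 burnt (F count now 4)
Step 2: +6 fires, +4 burnt (F count now 6)
Step 3: +6 fires, +6 burnt (F count now 6)
Step 4: +3 fires, +6 burnt (F count now 3)
Step 5: +3 fires, +3 burnt (F count now 3)
Step 6: +3 fires, +3 burnt (F count now 3)
Step 7: +2 fires, +3 burnt (F count now 2)
Step 8: +0 fires, +2 burnt (F count now 0)
Fire out after step 8
Initially T: 28, now '.': 35
Total burnt (originally-T cells now '.'): 27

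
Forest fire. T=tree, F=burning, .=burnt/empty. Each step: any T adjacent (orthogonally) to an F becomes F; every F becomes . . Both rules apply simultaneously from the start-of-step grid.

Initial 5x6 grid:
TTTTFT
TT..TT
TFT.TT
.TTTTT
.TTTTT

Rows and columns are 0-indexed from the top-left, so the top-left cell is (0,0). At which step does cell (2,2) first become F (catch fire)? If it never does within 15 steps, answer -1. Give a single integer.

Step 1: cell (2,2)='F' (+7 fires, +2 burnt)
  -> target ignites at step 1
Step 2: cell (2,2)='.' (+7 fires, +7 burnt)
Step 3: cell (2,2)='.' (+5 fires, +7 burnt)
Step 4: cell (2,2)='.' (+3 fires, +5 burnt)
Step 5: cell (2,2)='.' (+1 fires, +3 burnt)
Step 6: cell (2,2)='.' (+0 fires, +1 burnt)
  fire out at step 6

1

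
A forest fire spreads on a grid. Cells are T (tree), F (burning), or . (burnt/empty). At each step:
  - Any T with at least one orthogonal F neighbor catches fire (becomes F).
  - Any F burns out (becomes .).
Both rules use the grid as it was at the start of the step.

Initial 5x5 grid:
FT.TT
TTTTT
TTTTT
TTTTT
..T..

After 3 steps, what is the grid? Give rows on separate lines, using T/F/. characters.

Step 1: 2 trees catch fire, 1 burn out
  .F.TT
  FTTTT
  TTTTT
  TTTTT
  ..T..
Step 2: 2 trees catch fire, 2 burn out
  ...TT
  .FTTT
  FTTTT
  TTTTT
  ..T..
Step 3: 3 trees catch fire, 2 burn out
  ...TT
  ..FTT
  .FTTT
  FTTTT
  ..T..

...TT
..FTT
.FTTT
FTTTT
..T..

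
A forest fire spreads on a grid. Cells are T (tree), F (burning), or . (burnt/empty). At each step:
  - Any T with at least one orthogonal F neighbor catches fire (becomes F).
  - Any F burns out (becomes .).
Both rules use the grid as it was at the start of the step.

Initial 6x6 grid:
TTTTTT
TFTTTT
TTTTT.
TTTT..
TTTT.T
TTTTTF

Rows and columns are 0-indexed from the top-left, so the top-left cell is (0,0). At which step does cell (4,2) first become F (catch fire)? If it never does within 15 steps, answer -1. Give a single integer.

Step 1: cell (4,2)='T' (+6 fires, +2 burnt)
Step 2: cell (4,2)='T' (+7 fires, +6 burnt)
Step 3: cell (4,2)='T' (+8 fires, +7 burnt)
Step 4: cell (4,2)='F' (+7 fires, +8 burnt)
  -> target ignites at step 4
Step 5: cell (4,2)='.' (+2 fires, +7 burnt)
Step 6: cell (4,2)='.' (+0 fires, +2 burnt)
  fire out at step 6

4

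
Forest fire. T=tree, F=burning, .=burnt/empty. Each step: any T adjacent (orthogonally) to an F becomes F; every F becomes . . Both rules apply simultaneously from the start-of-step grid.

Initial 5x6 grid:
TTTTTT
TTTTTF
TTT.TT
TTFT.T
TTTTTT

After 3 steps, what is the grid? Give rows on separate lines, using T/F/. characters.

Step 1: 7 trees catch fire, 2 burn out
  TTTTTF
  TTTTF.
  TTF.TF
  TF.F.T
  TTFTTT
Step 2: 9 trees catch fire, 7 burn out
  TTTTF.
  TTFF..
  TF..F.
  F....F
  TF.FTT
Step 3: 7 trees catch fire, 9 burn out
  TTFF..
  TF....
  F.....
  ......
  F...FF

TTFF..
TF....
F.....
......
F...FF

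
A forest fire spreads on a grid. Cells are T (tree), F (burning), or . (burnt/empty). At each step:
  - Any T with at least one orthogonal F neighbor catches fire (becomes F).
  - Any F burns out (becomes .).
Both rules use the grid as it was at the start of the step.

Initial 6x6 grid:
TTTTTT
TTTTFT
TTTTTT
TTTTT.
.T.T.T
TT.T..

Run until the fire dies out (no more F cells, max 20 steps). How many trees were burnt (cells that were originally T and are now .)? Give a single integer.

Step 1: +4 fires, +1 burnt (F count now 4)
Step 2: +6 fires, +4 burnt (F count now 6)
Step 3: +4 fires, +6 burnt (F count now 4)
Step 4: +5 fires, +4 burnt (F count now 5)
Step 5: +4 fires, +5 burnt (F count now 4)
Step 6: +2 fires, +4 burnt (F count now 2)
Step 7: +1 fires, +2 burnt (F count now 1)
Step 8: +1 fires, +1 burnt (F count now 1)
Step 9: +0 fires, +1 burnt (F count now 0)
Fire out after step 9
Initially T: 28, now '.': 35
Total burnt (originally-T cells now '.'): 27

Answer: 27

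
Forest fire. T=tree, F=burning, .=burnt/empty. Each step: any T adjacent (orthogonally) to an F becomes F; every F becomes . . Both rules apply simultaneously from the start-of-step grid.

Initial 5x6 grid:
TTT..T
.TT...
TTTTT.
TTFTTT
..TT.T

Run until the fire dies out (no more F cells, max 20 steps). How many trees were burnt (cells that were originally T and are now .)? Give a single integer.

Step 1: +4 fires, +1 burnt (F count now 4)
Step 2: +6 fires, +4 burnt (F count now 6)
Step 3: +5 fires, +6 burnt (F count now 5)
Step 4: +2 fires, +5 burnt (F count now 2)
Step 5: +1 fires, +2 burnt (F count now 1)
Step 6: +0 fires, +1 burnt (F count now 0)
Fire out after step 6
Initially T: 19, now '.': 29
Total burnt (originally-T cells now '.'): 18

Answer: 18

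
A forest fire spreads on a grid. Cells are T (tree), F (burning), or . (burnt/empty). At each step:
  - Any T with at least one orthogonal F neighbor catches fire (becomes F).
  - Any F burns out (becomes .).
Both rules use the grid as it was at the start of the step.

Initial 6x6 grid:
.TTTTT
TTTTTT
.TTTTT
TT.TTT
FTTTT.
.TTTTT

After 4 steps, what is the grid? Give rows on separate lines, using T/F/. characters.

Step 1: 2 trees catch fire, 1 burn out
  .TTTTT
  TTTTTT
  .TTTTT
  FT.TTT
  .FTTT.
  .TTTTT
Step 2: 3 trees catch fire, 2 burn out
  .TTTTT
  TTTTTT
  .TTTTT
  .F.TTT
  ..FTT.
  .FTTTT
Step 3: 3 trees catch fire, 3 burn out
  .TTTTT
  TTTTTT
  .FTTTT
  ...TTT
  ...FT.
  ..FTTT
Step 4: 5 trees catch fire, 3 burn out
  .TTTTT
  TFTTTT
  ..FTTT
  ...FTT
  ....F.
  ...FTT

.TTTTT
TFTTTT
..FTTT
...FTT
....F.
...FTT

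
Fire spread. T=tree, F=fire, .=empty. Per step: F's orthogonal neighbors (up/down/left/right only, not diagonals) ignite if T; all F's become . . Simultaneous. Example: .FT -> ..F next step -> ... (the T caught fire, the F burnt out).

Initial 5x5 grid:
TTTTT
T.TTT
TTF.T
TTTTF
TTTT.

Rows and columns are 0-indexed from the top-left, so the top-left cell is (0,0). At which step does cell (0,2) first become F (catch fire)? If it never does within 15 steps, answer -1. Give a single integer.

Step 1: cell (0,2)='T' (+5 fires, +2 burnt)
Step 2: cell (0,2)='F' (+7 fires, +5 burnt)
  -> target ignites at step 2
Step 3: cell (0,2)='.' (+6 fires, +7 burnt)
Step 4: cell (0,2)='.' (+2 fires, +6 burnt)
Step 5: cell (0,2)='.' (+0 fires, +2 burnt)
  fire out at step 5

2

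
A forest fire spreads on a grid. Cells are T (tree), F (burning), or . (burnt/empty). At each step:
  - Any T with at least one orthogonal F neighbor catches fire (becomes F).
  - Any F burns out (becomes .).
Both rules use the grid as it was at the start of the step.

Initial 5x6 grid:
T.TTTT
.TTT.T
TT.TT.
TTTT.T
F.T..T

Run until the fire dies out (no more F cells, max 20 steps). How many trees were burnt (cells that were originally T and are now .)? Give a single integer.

Step 1: +1 fires, +1 burnt (F count now 1)
Step 2: +2 fires, +1 burnt (F count now 2)
Step 3: +2 fires, +2 burnt (F count now 2)
Step 4: +3 fires, +2 burnt (F count now 3)
Step 5: +2 fires, +3 burnt (F count now 2)
Step 6: +3 fires, +2 burnt (F count now 3)
Step 7: +1 fires, +3 burnt (F count now 1)
Step 8: +1 fires, +1 burnt (F count now 1)
Step 9: +1 fires, +1 burnt (F count now 1)
Step 10: +1 fires, +1 burnt (F count now 1)
Step 11: +0 fires, +1 burnt (F count now 0)
Fire out after step 11
Initially T: 20, now '.': 27
Total burnt (originally-T cells now '.'): 17

Answer: 17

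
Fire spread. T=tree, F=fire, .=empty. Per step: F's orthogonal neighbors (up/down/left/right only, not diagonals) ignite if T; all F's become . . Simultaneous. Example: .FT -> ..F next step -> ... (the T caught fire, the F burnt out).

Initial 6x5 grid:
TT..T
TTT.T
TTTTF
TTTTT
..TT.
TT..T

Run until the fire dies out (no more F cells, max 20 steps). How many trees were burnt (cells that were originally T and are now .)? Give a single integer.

Answer: 18

Derivation:
Step 1: +3 fires, +1 burnt (F count now 3)
Step 2: +3 fires, +3 burnt (F count now 3)
Step 3: +4 fires, +3 burnt (F count now 4)
Step 4: +4 fires, +4 burnt (F count now 4)
Step 5: +3 fires, +4 burnt (F count now 3)
Step 6: +1 fires, +3 burnt (F count now 1)
Step 7: +0 fires, +1 burnt (F count now 0)
Fire out after step 7
Initially T: 21, now '.': 27
Total burnt (originally-T cells now '.'): 18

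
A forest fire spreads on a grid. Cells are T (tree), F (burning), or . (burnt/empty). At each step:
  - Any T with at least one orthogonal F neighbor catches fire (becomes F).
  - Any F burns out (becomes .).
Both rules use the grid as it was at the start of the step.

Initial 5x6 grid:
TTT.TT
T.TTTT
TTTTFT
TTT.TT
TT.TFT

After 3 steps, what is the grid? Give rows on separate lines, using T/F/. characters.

Step 1: 6 trees catch fire, 2 burn out
  TTT.TT
  T.TTFT
  TTTF.F
  TTT.FT
  TT.F.F
Step 2: 5 trees catch fire, 6 burn out
  TTT.FT
  T.TF.F
  TTF...
  TTT..F
  TT....
Step 3: 4 trees catch fire, 5 burn out
  TTT..F
  T.F...
  TF....
  TTF...
  TT....

TTT..F
T.F...
TF....
TTF...
TT....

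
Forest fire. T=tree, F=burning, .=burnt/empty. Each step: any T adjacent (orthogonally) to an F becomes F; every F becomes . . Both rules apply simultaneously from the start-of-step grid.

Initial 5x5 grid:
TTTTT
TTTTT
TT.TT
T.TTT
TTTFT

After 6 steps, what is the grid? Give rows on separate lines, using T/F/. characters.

Step 1: 3 trees catch fire, 1 burn out
  TTTTT
  TTTTT
  TT.TT
  T.TFT
  TTF.F
Step 2: 4 trees catch fire, 3 burn out
  TTTTT
  TTTTT
  TT.FT
  T.F.F
  TF...
Step 3: 3 trees catch fire, 4 burn out
  TTTTT
  TTTFT
  TT..F
  T....
  F....
Step 4: 4 trees catch fire, 3 burn out
  TTTFT
  TTF.F
  TT...
  F....
  .....
Step 5: 4 trees catch fire, 4 burn out
  TTF.F
  TF...
  FT...
  .....
  .....
Step 6: 3 trees catch fire, 4 burn out
  TF...
  F....
  .F...
  .....
  .....

TF...
F....
.F...
.....
.....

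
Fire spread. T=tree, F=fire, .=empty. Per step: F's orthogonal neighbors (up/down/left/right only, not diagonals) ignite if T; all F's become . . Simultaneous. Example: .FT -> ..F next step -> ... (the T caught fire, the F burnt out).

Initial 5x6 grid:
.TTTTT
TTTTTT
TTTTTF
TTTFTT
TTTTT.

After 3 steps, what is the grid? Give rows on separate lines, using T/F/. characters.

Step 1: 7 trees catch fire, 2 burn out
  .TTTTT
  TTTTTF
  TTTFF.
  TTF.FF
  TTTFT.
Step 2: 7 trees catch fire, 7 burn out
  .TTTTF
  TTTFF.
  TTF...
  TF....
  TTF.F.
Step 3: 6 trees catch fire, 7 burn out
  .TTFF.
  TTF...
  TF....
  F.....
  TF....

.TTFF.
TTF...
TF....
F.....
TF....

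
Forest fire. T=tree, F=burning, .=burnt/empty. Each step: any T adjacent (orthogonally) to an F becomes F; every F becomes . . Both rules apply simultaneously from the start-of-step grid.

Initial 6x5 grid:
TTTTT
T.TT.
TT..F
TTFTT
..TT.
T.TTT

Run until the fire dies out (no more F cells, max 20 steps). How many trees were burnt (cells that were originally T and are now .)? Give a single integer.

Step 1: +4 fires, +2 burnt (F count now 4)
Step 2: +4 fires, +4 burnt (F count now 4)
Step 3: +2 fires, +4 burnt (F count now 2)
Step 4: +2 fires, +2 burnt (F count now 2)
Step 5: +1 fires, +2 burnt (F count now 1)
Step 6: +1 fires, +1 burnt (F count now 1)
Step 7: +1 fires, +1 burnt (F count now 1)
Step 8: +2 fires, +1 burnt (F count now 2)
Step 9: +2 fires, +2 burnt (F count now 2)
Step 10: +0 fires, +2 burnt (F count now 0)
Fire out after step 10
Initially T: 20, now '.': 29
Total burnt (originally-T cells now '.'): 19

Answer: 19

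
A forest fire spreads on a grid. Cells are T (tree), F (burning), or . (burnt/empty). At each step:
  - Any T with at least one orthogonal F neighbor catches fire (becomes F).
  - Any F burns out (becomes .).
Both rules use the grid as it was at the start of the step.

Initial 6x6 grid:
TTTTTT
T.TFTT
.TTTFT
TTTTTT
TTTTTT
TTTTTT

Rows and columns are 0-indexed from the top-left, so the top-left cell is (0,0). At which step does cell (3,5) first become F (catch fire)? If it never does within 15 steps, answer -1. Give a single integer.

Step 1: cell (3,5)='T' (+6 fires, +2 burnt)
Step 2: cell (3,5)='F' (+7 fires, +6 burnt)
  -> target ignites at step 2
Step 3: cell (3,5)='.' (+7 fires, +7 burnt)
Step 4: cell (3,5)='.' (+5 fires, +7 burnt)
Step 5: cell (3,5)='.' (+4 fires, +5 burnt)
Step 6: cell (3,5)='.' (+2 fires, +4 burnt)
Step 7: cell (3,5)='.' (+1 fires, +2 burnt)
Step 8: cell (3,5)='.' (+0 fires, +1 burnt)
  fire out at step 8

2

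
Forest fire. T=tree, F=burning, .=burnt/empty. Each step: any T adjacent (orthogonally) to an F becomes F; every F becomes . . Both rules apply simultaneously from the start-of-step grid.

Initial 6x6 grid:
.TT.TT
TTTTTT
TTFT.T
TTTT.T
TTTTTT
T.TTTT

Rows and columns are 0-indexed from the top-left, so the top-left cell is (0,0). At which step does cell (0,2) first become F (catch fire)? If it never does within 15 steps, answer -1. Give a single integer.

Step 1: cell (0,2)='T' (+4 fires, +1 burnt)
Step 2: cell (0,2)='F' (+7 fires, +4 burnt)
  -> target ignites at step 2
Step 3: cell (0,2)='.' (+7 fires, +7 burnt)
Step 4: cell (0,2)='.' (+5 fires, +7 burnt)
Step 5: cell (0,2)='.' (+5 fires, +5 burnt)
Step 6: cell (0,2)='.' (+2 fires, +5 burnt)
Step 7: cell (0,2)='.' (+0 fires, +2 burnt)
  fire out at step 7

2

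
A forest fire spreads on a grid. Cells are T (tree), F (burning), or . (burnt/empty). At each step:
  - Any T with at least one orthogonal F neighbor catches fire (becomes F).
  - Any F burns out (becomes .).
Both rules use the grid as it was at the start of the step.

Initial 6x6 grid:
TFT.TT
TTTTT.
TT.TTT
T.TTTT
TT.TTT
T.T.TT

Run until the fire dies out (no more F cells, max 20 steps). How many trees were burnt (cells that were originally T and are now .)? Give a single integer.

Step 1: +3 fires, +1 burnt (F count now 3)
Step 2: +3 fires, +3 burnt (F count now 3)
Step 3: +2 fires, +3 burnt (F count now 2)
Step 4: +3 fires, +2 burnt (F count now 3)
Step 5: +4 fires, +3 burnt (F count now 4)
Step 6: +7 fires, +4 burnt (F count now 7)
Step 7: +2 fires, +7 burnt (F count now 2)
Step 8: +2 fires, +2 burnt (F count now 2)
Step 9: +1 fires, +2 burnt (F count now 1)
Step 10: +0 fires, +1 burnt (F count now 0)
Fire out after step 10
Initially T: 28, now '.': 35
Total burnt (originally-T cells now '.'): 27

Answer: 27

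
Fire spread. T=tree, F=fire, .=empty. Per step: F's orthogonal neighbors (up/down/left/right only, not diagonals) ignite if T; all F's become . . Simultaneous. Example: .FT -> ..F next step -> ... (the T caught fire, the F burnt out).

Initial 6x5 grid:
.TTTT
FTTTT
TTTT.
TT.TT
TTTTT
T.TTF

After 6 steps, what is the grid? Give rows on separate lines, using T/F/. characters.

Step 1: 4 trees catch fire, 2 burn out
  .TTTT
  .FTTT
  FTTT.
  TT.TT
  TTTTF
  T.TF.
Step 2: 7 trees catch fire, 4 burn out
  .FTTT
  ..FTT
  .FTT.
  FT.TF
  TTTF.
  T.F..
Step 3: 7 trees catch fire, 7 burn out
  ..FTT
  ...FT
  ..FT.
  .F.F.
  FTF..
  T....
Step 4: 5 trees catch fire, 7 burn out
  ...FT
  ....F
  ...F.
  .....
  .F...
  F....
Step 5: 1 trees catch fire, 5 burn out
  ....F
  .....
  .....
  .....
  .....
  .....
Step 6: 0 trees catch fire, 1 burn out
  .....
  .....
  .....
  .....
  .....
  .....

.....
.....
.....
.....
.....
.....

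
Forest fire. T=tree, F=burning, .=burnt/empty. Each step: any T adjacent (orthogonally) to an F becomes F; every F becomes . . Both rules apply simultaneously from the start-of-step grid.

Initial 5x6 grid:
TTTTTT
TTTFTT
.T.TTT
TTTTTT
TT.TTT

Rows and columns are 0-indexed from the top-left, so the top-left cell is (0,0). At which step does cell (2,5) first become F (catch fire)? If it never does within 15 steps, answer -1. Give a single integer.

Step 1: cell (2,5)='T' (+4 fires, +1 burnt)
Step 2: cell (2,5)='T' (+6 fires, +4 burnt)
Step 3: cell (2,5)='F' (+8 fires, +6 burnt)
  -> target ignites at step 3
Step 4: cell (2,5)='.' (+4 fires, +8 burnt)
Step 5: cell (2,5)='.' (+3 fires, +4 burnt)
Step 6: cell (2,5)='.' (+1 fires, +3 burnt)
Step 7: cell (2,5)='.' (+0 fires, +1 burnt)
  fire out at step 7

3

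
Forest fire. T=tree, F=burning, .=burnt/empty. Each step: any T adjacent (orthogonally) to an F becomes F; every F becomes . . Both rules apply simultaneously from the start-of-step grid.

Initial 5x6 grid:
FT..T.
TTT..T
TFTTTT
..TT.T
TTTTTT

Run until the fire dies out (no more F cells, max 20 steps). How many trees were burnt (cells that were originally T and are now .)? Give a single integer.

Step 1: +5 fires, +2 burnt (F count now 5)
Step 2: +3 fires, +5 burnt (F count now 3)
Step 3: +3 fires, +3 burnt (F count now 3)
Step 4: +3 fires, +3 burnt (F count now 3)
Step 5: +4 fires, +3 burnt (F count now 4)
Step 6: +1 fires, +4 burnt (F count now 1)
Step 7: +0 fires, +1 burnt (F count now 0)
Fire out after step 7
Initially T: 20, now '.': 29
Total burnt (originally-T cells now '.'): 19

Answer: 19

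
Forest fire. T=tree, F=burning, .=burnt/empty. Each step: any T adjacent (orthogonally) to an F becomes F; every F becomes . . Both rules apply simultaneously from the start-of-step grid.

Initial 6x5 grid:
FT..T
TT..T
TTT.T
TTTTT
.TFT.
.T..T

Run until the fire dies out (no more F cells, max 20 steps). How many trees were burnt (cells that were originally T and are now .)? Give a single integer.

Answer: 17

Derivation:
Step 1: +5 fires, +2 burnt (F count now 5)
Step 2: +6 fires, +5 burnt (F count now 6)
Step 3: +3 fires, +6 burnt (F count now 3)
Step 4: +1 fires, +3 burnt (F count now 1)
Step 5: +1 fires, +1 burnt (F count now 1)
Step 6: +1 fires, +1 burnt (F count now 1)
Step 7: +0 fires, +1 burnt (F count now 0)
Fire out after step 7
Initially T: 18, now '.': 29
Total burnt (originally-T cells now '.'): 17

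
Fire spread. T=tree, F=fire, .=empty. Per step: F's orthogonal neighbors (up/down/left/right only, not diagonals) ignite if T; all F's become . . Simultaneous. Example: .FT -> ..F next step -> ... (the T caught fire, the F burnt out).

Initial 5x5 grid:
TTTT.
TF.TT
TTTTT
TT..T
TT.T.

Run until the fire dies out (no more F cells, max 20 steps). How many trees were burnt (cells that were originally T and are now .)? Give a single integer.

Answer: 17

Derivation:
Step 1: +3 fires, +1 burnt (F count now 3)
Step 2: +5 fires, +3 burnt (F count now 5)
Step 3: +4 fires, +5 burnt (F count now 4)
Step 4: +3 fires, +4 burnt (F count now 3)
Step 5: +2 fires, +3 burnt (F count now 2)
Step 6: +0 fires, +2 burnt (F count now 0)
Fire out after step 6
Initially T: 18, now '.': 24
Total burnt (originally-T cells now '.'): 17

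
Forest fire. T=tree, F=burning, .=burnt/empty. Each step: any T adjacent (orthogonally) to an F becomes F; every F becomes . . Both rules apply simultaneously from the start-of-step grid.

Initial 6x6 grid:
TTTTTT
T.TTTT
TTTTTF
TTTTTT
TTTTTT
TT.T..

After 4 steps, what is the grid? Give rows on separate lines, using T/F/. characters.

Step 1: 3 trees catch fire, 1 burn out
  TTTTTT
  T.TTTF
  TTTTF.
  TTTTTF
  TTTTTT
  TT.T..
Step 2: 5 trees catch fire, 3 burn out
  TTTTTF
  T.TTF.
  TTTF..
  TTTTF.
  TTTTTF
  TT.T..
Step 3: 5 trees catch fire, 5 burn out
  TTTTF.
  T.TF..
  TTF...
  TTTF..
  TTTTF.
  TT.T..
Step 4: 5 trees catch fire, 5 burn out
  TTTF..
  T.F...
  TF....
  TTF...
  TTTF..
  TT.T..

TTTF..
T.F...
TF....
TTF...
TTTF..
TT.T..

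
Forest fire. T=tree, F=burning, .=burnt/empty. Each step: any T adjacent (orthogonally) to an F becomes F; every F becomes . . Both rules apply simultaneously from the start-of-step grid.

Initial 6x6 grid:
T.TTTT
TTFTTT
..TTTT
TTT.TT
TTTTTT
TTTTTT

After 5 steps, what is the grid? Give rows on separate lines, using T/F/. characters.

Step 1: 4 trees catch fire, 1 burn out
  T.FTTT
  TF.FTT
  ..FTTT
  TTT.TT
  TTTTTT
  TTTTTT
Step 2: 5 trees catch fire, 4 burn out
  T..FTT
  F...FT
  ...FTT
  TTF.TT
  TTTTTT
  TTTTTT
Step 3: 6 trees catch fire, 5 burn out
  F...FT
  .....F
  ....FT
  TF..TT
  TTFTTT
  TTTTTT
Step 4: 7 trees catch fire, 6 burn out
  .....F
  ......
  .....F
  F...FT
  TF.FTT
  TTFTTT
Step 5: 5 trees catch fire, 7 burn out
  ......
  ......
  ......
  .....F
  F...FT
  TF.FTT

......
......
......
.....F
F...FT
TF.FTT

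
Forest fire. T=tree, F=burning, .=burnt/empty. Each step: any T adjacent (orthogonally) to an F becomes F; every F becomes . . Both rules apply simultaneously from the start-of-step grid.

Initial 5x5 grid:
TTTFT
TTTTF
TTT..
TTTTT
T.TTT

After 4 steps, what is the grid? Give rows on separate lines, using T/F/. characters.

Step 1: 3 trees catch fire, 2 burn out
  TTF.F
  TTTF.
  TTT..
  TTTTT
  T.TTT
Step 2: 2 trees catch fire, 3 burn out
  TF...
  TTF..
  TTT..
  TTTTT
  T.TTT
Step 3: 3 trees catch fire, 2 burn out
  F....
  TF...
  TTF..
  TTTTT
  T.TTT
Step 4: 3 trees catch fire, 3 burn out
  .....
  F....
  TF...
  TTFTT
  T.TTT

.....
F....
TF...
TTFTT
T.TTT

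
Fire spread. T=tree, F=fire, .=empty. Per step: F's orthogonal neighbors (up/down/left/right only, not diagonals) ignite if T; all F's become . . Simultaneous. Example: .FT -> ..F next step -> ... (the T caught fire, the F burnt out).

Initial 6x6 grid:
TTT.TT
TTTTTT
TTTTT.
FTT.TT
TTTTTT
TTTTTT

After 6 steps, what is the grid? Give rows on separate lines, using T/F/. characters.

Step 1: 3 trees catch fire, 1 burn out
  TTT.TT
  TTTTTT
  FTTTT.
  .FT.TT
  FTTTTT
  TTTTTT
Step 2: 5 trees catch fire, 3 burn out
  TTT.TT
  FTTTTT
  .FTTT.
  ..F.TT
  .FTTTT
  FTTTTT
Step 3: 5 trees catch fire, 5 burn out
  FTT.TT
  .FTTTT
  ..FTT.
  ....TT
  ..FTTT
  .FTTTT
Step 4: 5 trees catch fire, 5 burn out
  .FT.TT
  ..FTTT
  ...FT.
  ....TT
  ...FTT
  ..FTTT
Step 5: 5 trees catch fire, 5 burn out
  ..F.TT
  ...FTT
  ....F.
  ....TT
  ....FT
  ...FTT
Step 6: 4 trees catch fire, 5 burn out
  ....TT
  ....FT
  ......
  ....FT
  .....F
  ....FT

....TT
....FT
......
....FT
.....F
....FT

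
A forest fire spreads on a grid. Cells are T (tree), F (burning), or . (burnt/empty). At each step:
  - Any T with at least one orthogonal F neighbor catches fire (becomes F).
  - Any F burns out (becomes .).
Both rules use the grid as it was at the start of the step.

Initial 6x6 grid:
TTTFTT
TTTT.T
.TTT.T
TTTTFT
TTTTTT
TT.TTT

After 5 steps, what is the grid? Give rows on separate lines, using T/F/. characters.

Step 1: 6 trees catch fire, 2 burn out
  TTF.FT
  TTTF.T
  .TTT.T
  TTTF.F
  TTTTFT
  TT.TTT
Step 2: 9 trees catch fire, 6 burn out
  TF...F
  TTF..T
  .TTF.F
  TTF...
  TTTF.F
  TT.TFT
Step 3: 8 trees catch fire, 9 burn out
  F.....
  TF...F
  .TF...
  TF....
  TTF...
  TT.F.F
Step 4: 4 trees catch fire, 8 burn out
  ......
  F.....
  .F....
  F.....
  TF....
  TT....
Step 5: 2 trees catch fire, 4 burn out
  ......
  ......
  ......
  ......
  F.....
  TF....

......
......
......
......
F.....
TF....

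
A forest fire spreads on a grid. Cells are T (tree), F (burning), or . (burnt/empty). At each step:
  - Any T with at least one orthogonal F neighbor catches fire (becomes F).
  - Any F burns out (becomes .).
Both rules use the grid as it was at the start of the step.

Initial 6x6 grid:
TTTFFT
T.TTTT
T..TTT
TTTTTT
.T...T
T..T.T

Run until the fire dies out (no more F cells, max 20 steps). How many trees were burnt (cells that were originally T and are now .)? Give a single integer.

Answer: 22

Derivation:
Step 1: +4 fires, +2 burnt (F count now 4)
Step 2: +5 fires, +4 burnt (F count now 5)
Step 3: +4 fires, +5 burnt (F count now 4)
Step 4: +3 fires, +4 burnt (F count now 3)
Step 5: +3 fires, +3 burnt (F count now 3)
Step 6: +3 fires, +3 burnt (F count now 3)
Step 7: +0 fires, +3 burnt (F count now 0)
Fire out after step 7
Initially T: 24, now '.': 34
Total burnt (originally-T cells now '.'): 22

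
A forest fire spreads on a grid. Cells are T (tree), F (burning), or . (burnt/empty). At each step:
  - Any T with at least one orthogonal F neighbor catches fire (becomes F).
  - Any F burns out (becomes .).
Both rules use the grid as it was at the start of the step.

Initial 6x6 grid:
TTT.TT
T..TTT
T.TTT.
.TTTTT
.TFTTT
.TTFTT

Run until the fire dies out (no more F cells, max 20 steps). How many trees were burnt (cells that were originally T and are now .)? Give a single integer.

Answer: 21

Derivation:
Step 1: +5 fires, +2 burnt (F count now 5)
Step 2: +6 fires, +5 burnt (F count now 6)
Step 3: +3 fires, +6 burnt (F count now 3)
Step 4: +3 fires, +3 burnt (F count now 3)
Step 5: +1 fires, +3 burnt (F count now 1)
Step 6: +2 fires, +1 burnt (F count now 2)
Step 7: +1 fires, +2 burnt (F count now 1)
Step 8: +0 fires, +1 burnt (F count now 0)
Fire out after step 8
Initially T: 26, now '.': 31
Total burnt (originally-T cells now '.'): 21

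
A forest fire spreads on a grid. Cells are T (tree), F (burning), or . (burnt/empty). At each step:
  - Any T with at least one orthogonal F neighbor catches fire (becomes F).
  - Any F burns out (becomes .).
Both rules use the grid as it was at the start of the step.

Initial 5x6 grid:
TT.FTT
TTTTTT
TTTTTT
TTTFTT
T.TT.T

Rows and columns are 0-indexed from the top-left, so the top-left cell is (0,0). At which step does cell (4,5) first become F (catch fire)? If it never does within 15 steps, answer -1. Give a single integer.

Step 1: cell (4,5)='T' (+6 fires, +2 burnt)
Step 2: cell (4,5)='T' (+8 fires, +6 burnt)
Step 3: cell (4,5)='F' (+6 fires, +8 burnt)
  -> target ignites at step 3
Step 4: cell (4,5)='.' (+4 fires, +6 burnt)
Step 5: cell (4,5)='.' (+1 fires, +4 burnt)
Step 6: cell (4,5)='.' (+0 fires, +1 burnt)
  fire out at step 6

3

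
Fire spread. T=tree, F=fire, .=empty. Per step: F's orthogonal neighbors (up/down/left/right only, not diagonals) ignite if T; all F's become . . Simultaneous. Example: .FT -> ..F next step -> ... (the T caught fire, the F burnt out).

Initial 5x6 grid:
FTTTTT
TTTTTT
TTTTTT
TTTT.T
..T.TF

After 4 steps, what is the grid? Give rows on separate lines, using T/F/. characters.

Step 1: 4 trees catch fire, 2 burn out
  .FTTTT
  FTTTTT
  TTTTTT
  TTTT.F
  ..T.F.
Step 2: 4 trees catch fire, 4 burn out
  ..FTTT
  .FTTTT
  FTTTTF
  TTTT..
  ..T...
Step 3: 6 trees catch fire, 4 burn out
  ...FTT
  ..FTTF
  .FTTF.
  FTTT..
  ..T...
Step 4: 7 trees catch fire, 6 burn out
  ....FF
  ...FF.
  ..FF..
  .FTT..
  ..T...

....FF
...FF.
..FF..
.FTT..
..T...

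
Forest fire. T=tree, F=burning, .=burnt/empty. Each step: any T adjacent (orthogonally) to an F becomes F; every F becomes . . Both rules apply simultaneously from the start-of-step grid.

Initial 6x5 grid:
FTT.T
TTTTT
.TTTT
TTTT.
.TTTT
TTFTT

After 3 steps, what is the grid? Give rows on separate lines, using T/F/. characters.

Step 1: 5 trees catch fire, 2 burn out
  .FT.T
  FTTTT
  .TTTT
  TTTT.
  .TFTT
  TF.FT
Step 2: 7 trees catch fire, 5 burn out
  ..F.T
  .FTTT
  .TTTT
  TTFT.
  .F.FT
  F...F
Step 3: 6 trees catch fire, 7 burn out
  ....T
  ..FTT
  .FFTT
  TF.F.
  ....F
  .....

....T
..FTT
.FFTT
TF.F.
....F
.....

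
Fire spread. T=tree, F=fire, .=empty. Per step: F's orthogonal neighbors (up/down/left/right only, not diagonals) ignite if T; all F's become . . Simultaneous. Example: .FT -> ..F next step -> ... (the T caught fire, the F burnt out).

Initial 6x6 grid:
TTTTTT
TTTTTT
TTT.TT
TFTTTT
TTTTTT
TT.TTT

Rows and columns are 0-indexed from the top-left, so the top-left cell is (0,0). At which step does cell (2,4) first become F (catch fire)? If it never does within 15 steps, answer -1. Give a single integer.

Step 1: cell (2,4)='T' (+4 fires, +1 burnt)
Step 2: cell (2,4)='T' (+7 fires, +4 burnt)
Step 3: cell (2,4)='T' (+6 fires, +7 burnt)
Step 4: cell (2,4)='F' (+7 fires, +6 burnt)
  -> target ignites at step 4
Step 5: cell (2,4)='.' (+5 fires, +7 burnt)
Step 6: cell (2,4)='.' (+3 fires, +5 burnt)
Step 7: cell (2,4)='.' (+1 fires, +3 burnt)
Step 8: cell (2,4)='.' (+0 fires, +1 burnt)
  fire out at step 8

4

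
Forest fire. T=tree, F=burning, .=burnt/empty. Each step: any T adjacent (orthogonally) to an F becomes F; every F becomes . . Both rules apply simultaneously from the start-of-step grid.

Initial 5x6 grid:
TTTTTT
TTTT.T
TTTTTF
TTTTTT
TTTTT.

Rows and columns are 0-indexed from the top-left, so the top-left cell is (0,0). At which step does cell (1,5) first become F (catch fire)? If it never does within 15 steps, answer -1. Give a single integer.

Step 1: cell (1,5)='F' (+3 fires, +1 burnt)
  -> target ignites at step 1
Step 2: cell (1,5)='.' (+3 fires, +3 burnt)
Step 3: cell (1,5)='.' (+5 fires, +3 burnt)
Step 4: cell (1,5)='.' (+5 fires, +5 burnt)
Step 5: cell (1,5)='.' (+5 fires, +5 burnt)
Step 6: cell (1,5)='.' (+4 fires, +5 burnt)
Step 7: cell (1,5)='.' (+2 fires, +4 burnt)
Step 8: cell (1,5)='.' (+0 fires, +2 burnt)
  fire out at step 8

1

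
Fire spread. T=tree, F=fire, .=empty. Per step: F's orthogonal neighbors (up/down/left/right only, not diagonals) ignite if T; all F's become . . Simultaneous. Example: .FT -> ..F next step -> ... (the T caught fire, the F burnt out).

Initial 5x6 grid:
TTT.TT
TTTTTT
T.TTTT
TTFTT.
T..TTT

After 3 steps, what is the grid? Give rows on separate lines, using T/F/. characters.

Step 1: 3 trees catch fire, 1 burn out
  TTT.TT
  TTTTTT
  T.FTTT
  TF.FT.
  T..TTT
Step 2: 5 trees catch fire, 3 burn out
  TTT.TT
  TTFTTT
  T..FTT
  F...F.
  T..FTT
Step 3: 7 trees catch fire, 5 burn out
  TTF.TT
  TF.FTT
  F...FT
  ......
  F...FT

TTF.TT
TF.FTT
F...FT
......
F...FT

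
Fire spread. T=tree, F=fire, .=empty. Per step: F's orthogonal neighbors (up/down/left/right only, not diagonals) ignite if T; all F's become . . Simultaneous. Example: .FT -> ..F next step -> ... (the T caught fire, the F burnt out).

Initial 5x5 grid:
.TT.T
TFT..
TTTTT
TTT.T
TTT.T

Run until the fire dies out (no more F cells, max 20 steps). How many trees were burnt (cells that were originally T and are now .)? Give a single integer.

Step 1: +4 fires, +1 burnt (F count now 4)
Step 2: +4 fires, +4 burnt (F count now 4)
Step 3: +4 fires, +4 burnt (F count now 4)
Step 4: +3 fires, +4 burnt (F count now 3)
Step 5: +1 fires, +3 burnt (F count now 1)
Step 6: +1 fires, +1 burnt (F count now 1)
Step 7: +0 fires, +1 burnt (F count now 0)
Fire out after step 7
Initially T: 18, now '.': 24
Total burnt (originally-T cells now '.'): 17

Answer: 17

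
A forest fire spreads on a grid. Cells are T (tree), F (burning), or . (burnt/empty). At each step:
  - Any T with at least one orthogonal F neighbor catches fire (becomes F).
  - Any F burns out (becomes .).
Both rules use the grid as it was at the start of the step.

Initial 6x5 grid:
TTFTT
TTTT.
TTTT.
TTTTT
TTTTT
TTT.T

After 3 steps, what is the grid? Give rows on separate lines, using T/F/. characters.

Step 1: 3 trees catch fire, 1 burn out
  TF.FT
  TTFT.
  TTTT.
  TTTTT
  TTTTT
  TTT.T
Step 2: 5 trees catch fire, 3 burn out
  F...F
  TF.F.
  TTFT.
  TTTTT
  TTTTT
  TTT.T
Step 3: 4 trees catch fire, 5 burn out
  .....
  F....
  TF.F.
  TTFTT
  TTTTT
  TTT.T

.....
F....
TF.F.
TTFTT
TTTTT
TTT.T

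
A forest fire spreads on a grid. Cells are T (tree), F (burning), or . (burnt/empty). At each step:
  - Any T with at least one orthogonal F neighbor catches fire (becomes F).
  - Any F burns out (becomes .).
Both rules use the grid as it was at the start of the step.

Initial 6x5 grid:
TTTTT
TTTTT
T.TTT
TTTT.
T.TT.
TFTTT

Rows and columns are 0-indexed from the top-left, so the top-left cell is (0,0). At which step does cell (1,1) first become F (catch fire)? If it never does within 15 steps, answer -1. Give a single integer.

Step 1: cell (1,1)='T' (+2 fires, +1 burnt)
Step 2: cell (1,1)='T' (+3 fires, +2 burnt)
Step 3: cell (1,1)='T' (+4 fires, +3 burnt)
Step 4: cell (1,1)='T' (+4 fires, +4 burnt)
Step 5: cell (1,1)='T' (+3 fires, +4 burnt)
Step 6: cell (1,1)='F' (+5 fires, +3 burnt)
  -> target ignites at step 6
Step 7: cell (1,1)='.' (+3 fires, +5 burnt)
Step 8: cell (1,1)='.' (+1 fires, +3 burnt)
Step 9: cell (1,1)='.' (+0 fires, +1 burnt)
  fire out at step 9

6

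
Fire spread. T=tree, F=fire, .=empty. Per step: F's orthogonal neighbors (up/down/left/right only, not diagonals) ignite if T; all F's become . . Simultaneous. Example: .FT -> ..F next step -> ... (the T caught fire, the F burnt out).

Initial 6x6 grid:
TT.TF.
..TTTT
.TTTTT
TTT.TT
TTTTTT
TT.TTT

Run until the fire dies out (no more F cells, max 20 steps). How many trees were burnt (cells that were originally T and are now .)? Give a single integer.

Step 1: +2 fires, +1 burnt (F count now 2)
Step 2: +3 fires, +2 burnt (F count now 3)
Step 3: +4 fires, +3 burnt (F count now 4)
Step 4: +3 fires, +4 burnt (F count now 3)
Step 5: +5 fires, +3 burnt (F count now 5)
Step 6: +4 fires, +5 burnt (F count now 4)
Step 7: +2 fires, +4 burnt (F count now 2)
Step 8: +2 fires, +2 burnt (F count now 2)
Step 9: +1 fires, +2 burnt (F count now 1)
Step 10: +0 fires, +1 burnt (F count now 0)
Fire out after step 10
Initially T: 28, now '.': 34
Total burnt (originally-T cells now '.'): 26

Answer: 26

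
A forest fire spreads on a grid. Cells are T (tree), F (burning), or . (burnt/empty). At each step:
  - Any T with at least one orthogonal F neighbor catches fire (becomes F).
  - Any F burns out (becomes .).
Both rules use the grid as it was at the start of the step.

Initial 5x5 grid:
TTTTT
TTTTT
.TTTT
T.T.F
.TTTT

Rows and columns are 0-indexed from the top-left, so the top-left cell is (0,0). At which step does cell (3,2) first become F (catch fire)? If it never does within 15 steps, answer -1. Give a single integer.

Step 1: cell (3,2)='T' (+2 fires, +1 burnt)
Step 2: cell (3,2)='T' (+3 fires, +2 burnt)
Step 3: cell (3,2)='T' (+4 fires, +3 burnt)
Step 4: cell (3,2)='F' (+5 fires, +4 burnt)
  -> target ignites at step 4
Step 5: cell (3,2)='.' (+2 fires, +5 burnt)
Step 6: cell (3,2)='.' (+2 fires, +2 burnt)
Step 7: cell (3,2)='.' (+1 fires, +2 burnt)
Step 8: cell (3,2)='.' (+0 fires, +1 burnt)
  fire out at step 8

4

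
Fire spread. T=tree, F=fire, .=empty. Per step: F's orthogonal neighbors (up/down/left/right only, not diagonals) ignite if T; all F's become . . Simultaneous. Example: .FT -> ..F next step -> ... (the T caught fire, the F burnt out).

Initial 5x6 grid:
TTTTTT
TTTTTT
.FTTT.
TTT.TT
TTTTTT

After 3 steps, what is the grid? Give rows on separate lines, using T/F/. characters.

Step 1: 3 trees catch fire, 1 burn out
  TTTTTT
  TFTTTT
  ..FTT.
  TFT.TT
  TTTTTT
Step 2: 7 trees catch fire, 3 burn out
  TFTTTT
  F.FTTT
  ...FT.
  F.F.TT
  TFTTTT
Step 3: 6 trees catch fire, 7 burn out
  F.FTTT
  ...FTT
  ....F.
  ....TT
  F.FTTT

F.FTTT
...FTT
....F.
....TT
F.FTTT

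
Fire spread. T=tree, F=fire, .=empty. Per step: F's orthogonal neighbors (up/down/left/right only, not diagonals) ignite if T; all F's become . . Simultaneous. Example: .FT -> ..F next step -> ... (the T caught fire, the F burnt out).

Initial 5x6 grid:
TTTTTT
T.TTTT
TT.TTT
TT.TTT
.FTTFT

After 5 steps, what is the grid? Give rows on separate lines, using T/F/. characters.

Step 1: 5 trees catch fire, 2 burn out
  TTTTTT
  T.TTTT
  TT.TTT
  TF.TFT
  ..FF.F
Step 2: 5 trees catch fire, 5 burn out
  TTTTTT
  T.TTTT
  TF.TFT
  F..F.F
  ......
Step 3: 4 trees catch fire, 5 burn out
  TTTTTT
  T.TTFT
  F..F.F
  ......
  ......
Step 4: 4 trees catch fire, 4 burn out
  TTTTFT
  F.TF.F
  ......
  ......
  ......
Step 5: 4 trees catch fire, 4 burn out
  FTTF.F
  ..F...
  ......
  ......
  ......

FTTF.F
..F...
......
......
......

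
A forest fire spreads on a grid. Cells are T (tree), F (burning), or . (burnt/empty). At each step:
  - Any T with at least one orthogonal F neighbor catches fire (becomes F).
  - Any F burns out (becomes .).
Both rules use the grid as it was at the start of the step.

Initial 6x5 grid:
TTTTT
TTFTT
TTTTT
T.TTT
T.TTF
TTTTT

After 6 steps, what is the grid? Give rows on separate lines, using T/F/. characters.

Step 1: 7 trees catch fire, 2 burn out
  TTFTT
  TF.FT
  TTFTT
  T.TTF
  T.TF.
  TTTTF
Step 2: 11 trees catch fire, 7 burn out
  TF.FT
  F...F
  TF.FF
  T.FF.
  T.F..
  TTTF.
Step 3: 4 trees catch fire, 11 burn out
  F...F
  .....
  F....
  T....
  T....
  TTF..
Step 4: 2 trees catch fire, 4 burn out
  .....
  .....
  .....
  F....
  T....
  TF...
Step 5: 2 trees catch fire, 2 burn out
  .....
  .....
  .....
  .....
  F....
  F....
Step 6: 0 trees catch fire, 2 burn out
  .....
  .....
  .....
  .....
  .....
  .....

.....
.....
.....
.....
.....
.....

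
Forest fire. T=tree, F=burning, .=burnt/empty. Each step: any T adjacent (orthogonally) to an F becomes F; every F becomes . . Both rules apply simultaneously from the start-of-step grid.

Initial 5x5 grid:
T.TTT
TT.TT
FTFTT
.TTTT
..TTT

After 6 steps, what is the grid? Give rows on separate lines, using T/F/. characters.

Step 1: 4 trees catch fire, 2 burn out
  T.TTT
  FT.TT
  .F.FT
  .TFTT
  ..TTT
Step 2: 7 trees catch fire, 4 burn out
  F.TTT
  .F.FT
  ....F
  .F.FT
  ..FTT
Step 3: 4 trees catch fire, 7 burn out
  ..TFT
  ....F
  .....
  ....F
  ...FT
Step 4: 3 trees catch fire, 4 burn out
  ..F.F
  .....
  .....
  .....
  ....F
Step 5: 0 trees catch fire, 3 burn out
  .....
  .....
  .....
  .....
  .....
Step 6: 0 trees catch fire, 0 burn out
  .....
  .....
  .....
  .....
  .....

.....
.....
.....
.....
.....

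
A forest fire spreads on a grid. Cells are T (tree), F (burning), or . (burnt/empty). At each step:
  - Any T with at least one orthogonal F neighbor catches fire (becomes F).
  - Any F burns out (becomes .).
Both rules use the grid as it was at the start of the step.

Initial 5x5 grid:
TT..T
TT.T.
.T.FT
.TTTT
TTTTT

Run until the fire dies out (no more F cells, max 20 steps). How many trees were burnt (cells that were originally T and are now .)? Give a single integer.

Answer: 16

Derivation:
Step 1: +3 fires, +1 burnt (F count now 3)
Step 2: +3 fires, +3 burnt (F count now 3)
Step 3: +3 fires, +3 burnt (F count now 3)
Step 4: +2 fires, +3 burnt (F count now 2)
Step 5: +2 fires, +2 burnt (F count now 2)
Step 6: +2 fires, +2 burnt (F count now 2)
Step 7: +1 fires, +2 burnt (F count now 1)
Step 8: +0 fires, +1 burnt (F count now 0)
Fire out after step 8
Initially T: 17, now '.': 24
Total burnt (originally-T cells now '.'): 16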